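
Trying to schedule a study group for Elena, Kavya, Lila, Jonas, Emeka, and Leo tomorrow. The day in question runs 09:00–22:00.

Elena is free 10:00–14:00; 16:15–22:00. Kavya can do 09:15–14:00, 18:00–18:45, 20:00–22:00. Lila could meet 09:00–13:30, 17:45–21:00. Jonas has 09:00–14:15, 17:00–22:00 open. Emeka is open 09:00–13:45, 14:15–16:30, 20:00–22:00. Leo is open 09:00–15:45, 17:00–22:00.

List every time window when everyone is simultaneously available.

Elena ∩ Kavya: 10:00-14:00, 18:00-18:45, 20:00-22:00.
Elena ∩ Kavya ∩ Lila: 10:00-13:30, 18:00-18:45, 20:00-21:00.
Elena ∩ Kavya ∩ Lila ∩ Jonas: 10:00-13:30, 18:00-18:45, 20:00-21:00.
Elena ∩ Kavya ∩ Lila ∩ Jonas ∩ Emeka: 10:00-13:30, 20:00-21:00.
Elena ∩ Kavya ∩ Lila ∩ Jonas ∩ Emeka ∩ Leo: 10:00-13:30, 20:00-21:00.

10:00-13:30, 20:00-21:00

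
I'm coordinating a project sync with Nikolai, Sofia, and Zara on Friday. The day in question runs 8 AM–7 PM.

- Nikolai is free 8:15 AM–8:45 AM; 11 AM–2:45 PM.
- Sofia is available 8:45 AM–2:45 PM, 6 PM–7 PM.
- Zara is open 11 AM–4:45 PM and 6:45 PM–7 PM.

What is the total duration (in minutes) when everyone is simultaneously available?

225

Nikolai ∩ Sofia: 11:00-14:45.
Nikolai ∩ Sofia ∩ Zara: 11:00-14:45.
That's a single block of 225 minutes.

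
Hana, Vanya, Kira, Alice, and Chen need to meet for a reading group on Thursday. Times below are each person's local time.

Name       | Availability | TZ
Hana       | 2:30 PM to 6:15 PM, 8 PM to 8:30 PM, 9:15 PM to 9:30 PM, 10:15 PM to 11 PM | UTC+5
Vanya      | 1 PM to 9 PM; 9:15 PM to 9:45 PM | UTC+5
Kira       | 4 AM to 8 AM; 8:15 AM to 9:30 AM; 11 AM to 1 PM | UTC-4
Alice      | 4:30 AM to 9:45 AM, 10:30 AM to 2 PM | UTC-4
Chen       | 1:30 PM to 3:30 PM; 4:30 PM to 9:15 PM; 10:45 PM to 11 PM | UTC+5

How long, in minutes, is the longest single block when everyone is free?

Hana in UTC: 09:30-13:15, 15:00-15:30, 16:15-16:30, 17:15-18:00 (subtract 5h to convert from UTC+5).
Vanya in UTC: 08:00-16:00, 16:15-16:45 (subtract 5h to convert from UTC+5).
Kira in UTC: 08:00-12:00, 12:15-13:30, 15:00-17:00 (add 4h to convert from UTC-4).
Alice in UTC: 08:30-13:45, 14:30-18:00 (add 4h to convert from UTC-4).
Chen in UTC: 08:30-10:30, 11:30-16:15, 17:45-18:00 (subtract 5h to convert from UTC+5).
Hana ∩ Vanya: 09:30-13:15, 15:00-15:30, 16:15-16:30.
Hana ∩ Vanya ∩ Kira: 09:30-12:00, 12:15-13:15, 15:00-15:30, 16:15-16:30.
Hana ∩ Vanya ∩ Kira ∩ Alice: 09:30-12:00, 12:15-13:15, 15:00-15:30, 16:15-16:30.
Hana ∩ Vanya ∩ Kira ∩ Alice ∩ Chen: 09:30-10:30, 11:30-12:00, 12:15-13:15, 15:00-15:30.
The longest is 09:30-10:30 at 60 minutes.

60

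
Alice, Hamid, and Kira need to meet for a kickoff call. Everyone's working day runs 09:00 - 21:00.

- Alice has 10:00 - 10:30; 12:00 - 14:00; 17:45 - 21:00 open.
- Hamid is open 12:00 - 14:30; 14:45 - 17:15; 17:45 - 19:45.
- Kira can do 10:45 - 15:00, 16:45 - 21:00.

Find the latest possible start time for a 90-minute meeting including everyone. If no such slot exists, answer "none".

18:15

Alice ∩ Hamid: 12:00-14:00, 17:45-19:45.
Alice ∩ Hamid ∩ Kira: 12:00-14:00, 17:45-19:45.
Those are the intersection windows.
The last common window of at least 90 minutes is 17:45-19:45; a 90-minute meeting can start as late as 18:15 and still end by 19:45.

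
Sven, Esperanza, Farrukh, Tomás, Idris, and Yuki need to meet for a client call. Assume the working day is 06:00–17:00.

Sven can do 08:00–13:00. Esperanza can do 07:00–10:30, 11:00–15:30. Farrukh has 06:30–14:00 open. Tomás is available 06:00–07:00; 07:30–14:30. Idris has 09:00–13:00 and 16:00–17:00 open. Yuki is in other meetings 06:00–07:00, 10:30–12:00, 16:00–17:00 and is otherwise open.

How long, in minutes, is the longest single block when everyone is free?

Sven free: 08:00-13:00.
Esperanza free: 07:00-10:30, 11:00-15:30.
Farrukh free: 06:30-14:00.
Tomás free: 06:00-07:00, 07:30-14:30.
Idris free: 09:00-13:00, 16:00-17:00.
Yuki free: 07:00-10:30, 12:00-16:00 (invert busy blocks within the working day).
Sven ∩ Esperanza: 08:00-10:30, 11:00-13:00.
Sven ∩ Esperanza ∩ Farrukh: 08:00-10:30, 11:00-13:00.
Sven ∩ Esperanza ∩ Farrukh ∩ Tomás: 08:00-10:30, 11:00-13:00.
Sven ∩ Esperanza ∩ Farrukh ∩ Tomás ∩ Idris: 09:00-10:30, 11:00-13:00.
Sven ∩ Esperanza ∩ Farrukh ∩ Tomás ∩ Idris ∩ Yuki: 09:00-10:30, 12:00-13:00.
The longest is 09:00-10:30 at 90 minutes.

90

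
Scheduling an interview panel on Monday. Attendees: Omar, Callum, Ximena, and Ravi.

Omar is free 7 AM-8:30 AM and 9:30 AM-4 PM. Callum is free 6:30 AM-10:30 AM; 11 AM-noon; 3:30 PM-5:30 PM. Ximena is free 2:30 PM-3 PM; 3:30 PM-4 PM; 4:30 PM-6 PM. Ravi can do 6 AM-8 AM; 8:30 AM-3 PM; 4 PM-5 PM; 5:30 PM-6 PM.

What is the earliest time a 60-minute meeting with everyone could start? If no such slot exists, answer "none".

none

Omar ∩ Callum: 07:00-08:30, 09:30-10:30, 11:00-12:00, 15:30-16:00.
Omar ∩ Callum ∩ Ximena: 15:30-16:00.
Omar ∩ Callum ∩ Ximena ∩ Ravi: ∅.
There is no time when everyone is free.
No common window is at least 60 minutes long.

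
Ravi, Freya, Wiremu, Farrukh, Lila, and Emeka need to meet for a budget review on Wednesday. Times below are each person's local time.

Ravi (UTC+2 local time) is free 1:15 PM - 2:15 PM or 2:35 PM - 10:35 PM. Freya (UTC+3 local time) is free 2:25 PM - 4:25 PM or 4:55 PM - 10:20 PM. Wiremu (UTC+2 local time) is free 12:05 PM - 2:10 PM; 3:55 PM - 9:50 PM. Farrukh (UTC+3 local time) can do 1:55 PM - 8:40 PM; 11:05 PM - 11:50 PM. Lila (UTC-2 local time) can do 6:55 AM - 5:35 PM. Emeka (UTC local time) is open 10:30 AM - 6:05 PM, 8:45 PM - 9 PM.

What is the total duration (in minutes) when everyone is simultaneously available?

270

Ravi in UTC: 11:15-12:15, 12:35-20:35 (subtract 2h to convert from UTC+2).
Freya in UTC: 11:25-13:25, 13:55-19:20 (subtract 3h to convert from UTC+3).
Wiremu in UTC: 10:05-12:10, 13:55-19:50 (subtract 2h to convert from UTC+2).
Farrukh in UTC: 10:55-17:40, 20:05-20:50 (subtract 3h to convert from UTC+3).
Lila in UTC: 08:55-19:35 (add 2h to convert from UTC-2).
Emeka in UTC: 10:30-18:05, 20:45-21:00.
Ravi ∩ Freya: 11:25-12:15, 12:35-13:25, 13:55-19:20.
Ravi ∩ Freya ∩ Wiremu: 11:25-12:10, 13:55-19:20.
Ravi ∩ Freya ∩ Wiremu ∩ Farrukh: 11:25-12:10, 13:55-17:40.
Ravi ∩ Freya ∩ Wiremu ∩ Farrukh ∩ Lila: 11:25-12:10, 13:55-17:40.
Ravi ∩ Freya ∩ Wiremu ∩ Farrukh ∩ Lila ∩ Emeka: 11:25-12:10, 13:55-17:40.
Summing the common windows: 45 + 225 = 270 minutes.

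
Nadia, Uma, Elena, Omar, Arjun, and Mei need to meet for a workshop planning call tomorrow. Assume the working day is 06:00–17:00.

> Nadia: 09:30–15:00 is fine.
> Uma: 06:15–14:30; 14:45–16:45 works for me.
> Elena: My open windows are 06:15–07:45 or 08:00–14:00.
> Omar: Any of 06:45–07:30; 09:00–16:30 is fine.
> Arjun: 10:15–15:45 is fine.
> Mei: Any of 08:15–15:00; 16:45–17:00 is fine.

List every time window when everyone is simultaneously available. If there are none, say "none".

Nadia ∩ Uma: 09:30-14:30, 14:45-15:00.
Nadia ∩ Uma ∩ Elena: 09:30-14:00.
Nadia ∩ Uma ∩ Elena ∩ Omar: 09:30-14:00.
Nadia ∩ Uma ∩ Elena ∩ Omar ∩ Arjun: 10:15-14:00.
Nadia ∩ Uma ∩ Elena ∩ Omar ∩ Arjun ∩ Mei: 10:15-14:00.

10:15-14:00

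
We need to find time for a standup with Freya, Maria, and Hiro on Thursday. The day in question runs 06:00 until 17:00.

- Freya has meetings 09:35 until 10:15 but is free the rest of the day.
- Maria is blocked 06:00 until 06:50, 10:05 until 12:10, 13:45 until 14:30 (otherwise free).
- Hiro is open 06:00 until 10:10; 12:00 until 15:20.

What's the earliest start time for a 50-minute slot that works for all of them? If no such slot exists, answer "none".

Freya free: 06:00-09:35, 10:15-17:00 (invert busy blocks within the working day).
Maria free: 06:50-10:05, 12:10-13:45, 14:30-17:00 (invert busy blocks within the working day).
Hiro free: 06:00-10:10, 12:00-15:20.
Freya ∩ Maria: 06:50-09:35, 12:10-13:45, 14:30-17:00.
Freya ∩ Maria ∩ Hiro: 06:50-09:35, 12:10-13:45, 14:30-15:20.
Those are the intersection windows.
The first common window of at least 50 minutes is 06:50-09:35, so the earliest start is 06:50.

06:50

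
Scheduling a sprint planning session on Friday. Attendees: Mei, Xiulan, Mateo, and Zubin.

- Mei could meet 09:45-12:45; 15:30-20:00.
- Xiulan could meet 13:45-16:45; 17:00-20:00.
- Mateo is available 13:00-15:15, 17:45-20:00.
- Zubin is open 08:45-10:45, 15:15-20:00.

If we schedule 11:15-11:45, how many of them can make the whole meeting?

Mei can make the full 11:15-11:45 slot — that's 1.

1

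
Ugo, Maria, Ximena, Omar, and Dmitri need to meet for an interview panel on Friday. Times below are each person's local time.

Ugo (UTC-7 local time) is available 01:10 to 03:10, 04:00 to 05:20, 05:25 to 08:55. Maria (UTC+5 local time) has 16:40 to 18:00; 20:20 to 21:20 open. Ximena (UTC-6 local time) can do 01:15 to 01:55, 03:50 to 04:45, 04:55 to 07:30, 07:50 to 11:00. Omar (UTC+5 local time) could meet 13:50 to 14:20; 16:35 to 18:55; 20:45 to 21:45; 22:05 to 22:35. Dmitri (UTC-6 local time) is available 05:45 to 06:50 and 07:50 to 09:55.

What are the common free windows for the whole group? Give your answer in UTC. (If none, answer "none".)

Ugo in UTC: 08:10-10:10, 11:00-12:20, 12:25-15:55 (add 7h to convert from UTC-7).
Maria in UTC: 11:40-13:00, 15:20-16:20 (subtract 5h to convert from UTC+5).
Ximena in UTC: 07:15-07:55, 09:50-10:45, 10:55-13:30, 13:50-17:00 (add 6h to convert from UTC-6).
Omar in UTC: 08:50-09:20, 11:35-13:55, 15:45-16:45, 17:05-17:35 (subtract 5h to convert from UTC+5).
Dmitri in UTC: 11:45-12:50, 13:50-15:55 (add 6h to convert from UTC-6).
Ugo ∩ Maria: 11:40-12:20, 12:25-13:00, 15:20-15:55.
Ugo ∩ Maria ∩ Ximena: 11:40-12:20, 12:25-13:00, 15:20-15:55.
Ugo ∩ Maria ∩ Ximena ∩ Omar: 11:40-12:20, 12:25-13:00, 15:45-15:55.
Ugo ∩ Maria ∩ Ximena ∩ Omar ∩ Dmitri: 11:45-12:20, 12:25-12:50, 15:45-15:55.
So the common availability across everyone is 11:45-12:20, 12:25-12:50, 15:45-15:55.

11:45-12:20, 12:25-12:50, 15:45-15:55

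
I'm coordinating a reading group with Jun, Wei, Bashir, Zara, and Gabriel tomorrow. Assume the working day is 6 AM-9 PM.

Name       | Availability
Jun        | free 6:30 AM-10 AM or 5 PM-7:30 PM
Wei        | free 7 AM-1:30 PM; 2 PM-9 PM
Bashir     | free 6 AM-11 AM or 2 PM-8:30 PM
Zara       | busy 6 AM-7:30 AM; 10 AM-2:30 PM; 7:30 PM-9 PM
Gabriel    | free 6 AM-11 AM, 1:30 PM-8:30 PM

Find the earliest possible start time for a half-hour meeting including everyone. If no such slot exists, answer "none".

Jun free: 06:30-10:00, 17:00-19:30.
Wei free: 07:00-13:30, 14:00-21:00.
Bashir free: 06:00-11:00, 14:00-20:30.
Zara free: 07:30-10:00, 14:30-19:30 (invert busy blocks within the working day).
Gabriel free: 06:00-11:00, 13:30-20:30.
Jun ∩ Wei: 07:00-10:00, 17:00-19:30.
Jun ∩ Wei ∩ Bashir: 07:00-10:00, 17:00-19:30.
Jun ∩ Wei ∩ Bashir ∩ Zara: 07:30-10:00, 17:00-19:30.
Jun ∩ Wei ∩ Bashir ∩ Zara ∩ Gabriel: 07:30-10:00, 17:00-19:30.
The first common window of at least 30 minutes is 07:30-10:00, so the earliest start is 07:30.

07:30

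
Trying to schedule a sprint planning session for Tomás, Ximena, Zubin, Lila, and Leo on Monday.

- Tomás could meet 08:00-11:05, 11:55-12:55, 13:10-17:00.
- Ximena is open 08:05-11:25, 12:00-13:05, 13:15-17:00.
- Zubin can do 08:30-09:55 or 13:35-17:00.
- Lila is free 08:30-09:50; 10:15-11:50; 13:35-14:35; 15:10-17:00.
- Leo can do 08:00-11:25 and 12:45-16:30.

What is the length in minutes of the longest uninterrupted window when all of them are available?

Tomás ∩ Ximena: 08:05-11:05, 12:00-12:55, 13:15-17:00.
Tomás ∩ Ximena ∩ Zubin: 08:30-09:55, 13:35-17:00.
Tomás ∩ Ximena ∩ Zubin ∩ Lila: 08:30-09:50, 13:35-14:35, 15:10-17:00.
Tomás ∩ Ximena ∩ Zubin ∩ Lila ∩ Leo: 08:30-09:50, 13:35-14:35, 15:10-16:30.
Those are the intersection windows.
The longest is 08:30-09:50 at 80 minutes.

80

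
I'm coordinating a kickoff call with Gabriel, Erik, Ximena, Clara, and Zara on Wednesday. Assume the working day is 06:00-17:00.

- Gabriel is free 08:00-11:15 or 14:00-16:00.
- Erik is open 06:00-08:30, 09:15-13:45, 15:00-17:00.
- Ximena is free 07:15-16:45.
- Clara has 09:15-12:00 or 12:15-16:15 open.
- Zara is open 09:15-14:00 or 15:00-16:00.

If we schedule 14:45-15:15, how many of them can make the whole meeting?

Gabriel, Ximena, and Clara can make the full 14:45-15:15 slot — that's 3.

3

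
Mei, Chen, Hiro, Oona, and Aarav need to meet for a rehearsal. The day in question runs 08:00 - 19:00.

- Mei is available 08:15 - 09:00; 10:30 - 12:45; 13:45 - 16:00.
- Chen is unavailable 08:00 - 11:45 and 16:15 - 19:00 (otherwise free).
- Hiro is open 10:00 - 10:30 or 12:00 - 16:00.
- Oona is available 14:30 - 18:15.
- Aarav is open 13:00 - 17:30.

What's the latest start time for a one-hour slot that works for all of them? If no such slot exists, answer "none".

Mei free: 08:15-09:00, 10:30-12:45, 13:45-16:00.
Chen free: 11:45-16:15 (invert busy blocks within the working day).
Hiro free: 10:00-10:30, 12:00-16:00.
Oona free: 14:30-18:15.
Aarav free: 13:00-17:30.
Mei ∩ Chen: 11:45-12:45, 13:45-16:00.
Mei ∩ Chen ∩ Hiro: 12:00-12:45, 13:45-16:00.
Mei ∩ Chen ∩ Hiro ∩ Oona: 14:30-16:00.
Mei ∩ Chen ∩ Hiro ∩ Oona ∩ Aarav: 14:30-16:00.
Those are the intersection windows.
The last common window of at least 60 minutes is 14:30-16:00; a 60-minute meeting can start as late as 15:00 and still end by 16:00.

15:00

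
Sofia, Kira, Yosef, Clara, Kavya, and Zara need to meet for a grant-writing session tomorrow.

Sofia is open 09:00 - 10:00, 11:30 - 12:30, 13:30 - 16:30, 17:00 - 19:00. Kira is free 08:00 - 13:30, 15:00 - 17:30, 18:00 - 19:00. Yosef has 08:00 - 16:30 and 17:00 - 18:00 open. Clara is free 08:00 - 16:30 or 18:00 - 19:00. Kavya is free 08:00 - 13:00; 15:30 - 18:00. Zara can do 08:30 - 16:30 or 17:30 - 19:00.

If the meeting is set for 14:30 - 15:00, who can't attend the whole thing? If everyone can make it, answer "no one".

Sofia: free for 14:30-15:00. Kira: not fully free for 14:30-15:00. Yosef: free for 14:30-15:00. Clara: free for 14:30-15:00. Kavya: not fully free for 14:30-15:00. Zara: free for 14:30-15:00.

Kavya, Kira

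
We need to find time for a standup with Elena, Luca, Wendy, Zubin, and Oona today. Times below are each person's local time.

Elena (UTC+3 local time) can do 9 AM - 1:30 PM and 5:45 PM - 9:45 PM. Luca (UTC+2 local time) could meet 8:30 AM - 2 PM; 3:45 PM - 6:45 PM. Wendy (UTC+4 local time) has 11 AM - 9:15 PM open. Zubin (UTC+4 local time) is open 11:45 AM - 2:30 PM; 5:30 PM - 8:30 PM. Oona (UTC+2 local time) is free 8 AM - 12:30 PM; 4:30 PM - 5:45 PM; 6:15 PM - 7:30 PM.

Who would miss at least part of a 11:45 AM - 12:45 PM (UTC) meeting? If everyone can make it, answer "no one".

Elena in UTC: 06:00-10:30, 14:45-18:45 (subtract 3h to convert from UTC+3).
Luca in UTC: 06:30-12:00, 13:45-16:45 (subtract 2h to convert from UTC+2).
Wendy in UTC: 07:00-17:15 (subtract 4h to convert from UTC+4).
Zubin in UTC: 07:45-10:30, 13:30-16:30 (subtract 4h to convert from UTC+4).
Oona in UTC: 06:00-10:30, 14:30-15:45, 16:15-17:30 (subtract 2h to convert from UTC+2).
Elena: not fully free for 11:45-12:45. Luca: not fully free for 11:45-12:45. Wendy: free for 11:45-12:45. Zubin: not fully free for 11:45-12:45. Oona: not fully free for 11:45-12:45.

Elena, Luca, Oona, Zubin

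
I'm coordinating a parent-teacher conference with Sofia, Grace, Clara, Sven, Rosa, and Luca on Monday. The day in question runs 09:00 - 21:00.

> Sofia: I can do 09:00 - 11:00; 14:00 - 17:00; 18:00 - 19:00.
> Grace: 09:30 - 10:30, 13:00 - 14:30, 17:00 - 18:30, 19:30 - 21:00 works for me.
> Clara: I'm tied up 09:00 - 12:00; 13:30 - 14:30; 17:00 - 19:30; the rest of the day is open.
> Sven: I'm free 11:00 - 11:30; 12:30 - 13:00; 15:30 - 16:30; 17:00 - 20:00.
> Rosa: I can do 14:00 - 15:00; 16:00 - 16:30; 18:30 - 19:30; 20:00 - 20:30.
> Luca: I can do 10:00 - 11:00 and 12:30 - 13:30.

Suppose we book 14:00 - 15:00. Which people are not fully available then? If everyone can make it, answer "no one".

Clara, Grace, Luca, Sven

Sofia free: 09:00-11:00, 14:00-17:00, 18:00-19:00.
Grace free: 09:30-10:30, 13:00-14:30, 17:00-18:30, 19:30-21:00.
Clara free: 12:00-13:30, 14:30-17:00, 19:30-21:00 (invert busy blocks within the working day).
Sven free: 11:00-11:30, 12:30-13:00, 15:30-16:30, 17:00-20:00.
Rosa free: 14:00-15:00, 16:00-16:30, 18:30-19:30, 20:00-20:30.
Luca free: 10:00-11:00, 12:30-13:30.
Sofia: free for 14:00-15:00. Grace: not fully free for 14:00-15:00. Clara: not fully free for 14:00-15:00. Sven: not fully free for 14:00-15:00. Rosa: free for 14:00-15:00. Luca: not fully free for 14:00-15:00.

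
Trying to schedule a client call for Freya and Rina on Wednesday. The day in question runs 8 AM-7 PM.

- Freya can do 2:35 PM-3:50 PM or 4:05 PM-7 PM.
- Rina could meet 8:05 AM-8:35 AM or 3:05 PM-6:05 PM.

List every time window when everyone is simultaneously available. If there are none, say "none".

Freya ∩ Rina: 15:05-15:50, 16:05-18:05.

15:05-15:50, 16:05-18:05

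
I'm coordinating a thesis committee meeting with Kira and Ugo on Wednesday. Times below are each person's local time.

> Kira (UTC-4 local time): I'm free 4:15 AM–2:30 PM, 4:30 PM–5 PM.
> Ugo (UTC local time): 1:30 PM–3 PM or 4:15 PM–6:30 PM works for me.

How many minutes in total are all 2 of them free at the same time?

225

Kira in UTC: 08:15-18:30, 20:30-21:00 (add 4h to convert from UTC-4).
Ugo in UTC: 13:30-15:00, 16:15-18:30.
Kira ∩ Ugo: 13:30-15:00, 16:15-18:30.
Summing the common windows: 90 + 135 = 225 minutes.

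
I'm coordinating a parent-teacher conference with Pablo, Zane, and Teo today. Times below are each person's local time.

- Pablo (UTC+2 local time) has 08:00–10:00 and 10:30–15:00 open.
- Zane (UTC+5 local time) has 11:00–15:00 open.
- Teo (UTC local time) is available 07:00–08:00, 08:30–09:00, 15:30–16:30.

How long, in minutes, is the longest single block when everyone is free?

Pablo in UTC: 06:00-08:00, 08:30-13:00 (subtract 2h to convert from UTC+2).
Zane in UTC: 06:00-10:00 (subtract 5h to convert from UTC+5).
Teo in UTC: 07:00-08:00, 08:30-09:00, 15:30-16:30.
Pablo ∩ Zane: 06:00-08:00, 08:30-10:00.
Pablo ∩ Zane ∩ Teo: 07:00-08:00, 08:30-09:00.
The longest is 07:00-08:00 at 60 minutes.

60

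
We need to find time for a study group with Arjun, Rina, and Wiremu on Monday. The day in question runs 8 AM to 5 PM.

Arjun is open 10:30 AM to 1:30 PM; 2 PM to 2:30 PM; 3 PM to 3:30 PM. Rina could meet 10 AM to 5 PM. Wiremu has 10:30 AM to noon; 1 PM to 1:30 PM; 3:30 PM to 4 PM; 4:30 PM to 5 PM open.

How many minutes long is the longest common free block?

90

Arjun ∩ Rina: 10:30-13:30, 14:00-14:30, 15:00-15:30.
Arjun ∩ Rina ∩ Wiremu: 10:30-12:00, 13:00-13:30.
The longest is 10:30-12:00 at 90 minutes.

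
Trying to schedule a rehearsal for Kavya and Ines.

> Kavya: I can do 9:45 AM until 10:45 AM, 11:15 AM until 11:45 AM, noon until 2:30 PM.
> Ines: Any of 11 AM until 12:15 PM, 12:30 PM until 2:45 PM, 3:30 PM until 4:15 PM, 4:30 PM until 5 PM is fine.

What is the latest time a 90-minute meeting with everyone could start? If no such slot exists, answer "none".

Kavya ∩ Ines: 11:15-11:45, 12:00-12:15, 12:30-14:30.
The last common window of at least 90 minutes is 12:30-14:30; a 90-minute meeting can start as late as 13:00 and still end by 14:30.

13:00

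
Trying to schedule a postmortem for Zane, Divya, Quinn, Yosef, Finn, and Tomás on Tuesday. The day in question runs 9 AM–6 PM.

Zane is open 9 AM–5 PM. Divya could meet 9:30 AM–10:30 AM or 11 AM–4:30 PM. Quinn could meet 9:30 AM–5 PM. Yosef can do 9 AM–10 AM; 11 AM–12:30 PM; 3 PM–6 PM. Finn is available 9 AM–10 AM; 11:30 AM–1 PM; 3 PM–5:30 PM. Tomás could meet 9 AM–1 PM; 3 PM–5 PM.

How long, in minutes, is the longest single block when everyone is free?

Zane ∩ Divya: 09:30-10:30, 11:00-16:30.
Zane ∩ Divya ∩ Quinn: 09:30-10:30, 11:00-16:30.
Zane ∩ Divya ∩ Quinn ∩ Yosef: 09:30-10:00, 11:00-12:30, 15:00-16:30.
Zane ∩ Divya ∩ Quinn ∩ Yosef ∩ Finn: 09:30-10:00, 11:30-12:30, 15:00-16:30.
Zane ∩ Divya ∩ Quinn ∩ Yosef ∩ Finn ∩ Tomás: 09:30-10:00, 11:30-12:30, 15:00-16:30.
The longest is 15:00-16:30 at 90 minutes.

90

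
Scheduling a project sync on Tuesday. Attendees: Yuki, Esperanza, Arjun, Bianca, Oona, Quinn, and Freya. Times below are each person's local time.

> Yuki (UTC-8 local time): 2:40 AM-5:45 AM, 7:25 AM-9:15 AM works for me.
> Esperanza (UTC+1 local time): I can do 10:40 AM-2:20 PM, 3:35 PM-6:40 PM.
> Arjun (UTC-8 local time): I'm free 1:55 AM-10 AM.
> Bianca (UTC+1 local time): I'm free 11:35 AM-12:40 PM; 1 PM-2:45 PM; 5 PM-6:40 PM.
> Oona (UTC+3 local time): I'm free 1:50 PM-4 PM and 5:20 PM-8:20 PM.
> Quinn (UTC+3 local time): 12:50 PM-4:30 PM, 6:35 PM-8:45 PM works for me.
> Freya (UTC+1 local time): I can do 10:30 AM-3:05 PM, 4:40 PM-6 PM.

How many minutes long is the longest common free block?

Yuki in UTC: 10:40-13:45, 15:25-17:15 (add 8h to convert from UTC-8).
Esperanza in UTC: 09:40-13:20, 14:35-17:40 (subtract 1h to convert from UTC+1).
Arjun in UTC: 09:55-18:00 (add 8h to convert from UTC-8).
Bianca in UTC: 10:35-11:40, 12:00-13:45, 16:00-17:40 (subtract 1h to convert from UTC+1).
Oona in UTC: 10:50-13:00, 14:20-17:20 (subtract 3h to convert from UTC+3).
Quinn in UTC: 09:50-13:30, 15:35-17:45 (subtract 3h to convert from UTC+3).
Freya in UTC: 09:30-14:05, 15:40-17:00 (subtract 1h to convert from UTC+1).
Yuki ∩ Esperanza: 10:40-13:20, 15:25-17:15.
Yuki ∩ Esperanza ∩ Arjun: 10:40-13:20, 15:25-17:15.
Yuki ∩ Esperanza ∩ Arjun ∩ Bianca: 10:40-11:40, 12:00-13:20, 16:00-17:15.
Yuki ∩ Esperanza ∩ Arjun ∩ Bianca ∩ Oona: 10:50-11:40, 12:00-13:00, 16:00-17:15.
Yuki ∩ Esperanza ∩ Arjun ∩ Bianca ∩ Oona ∩ Quinn: 10:50-11:40, 12:00-13:00, 16:00-17:15.
Yuki ∩ Esperanza ∩ Arjun ∩ Bianca ∩ Oona ∩ Quinn ∩ Freya: 10:50-11:40, 12:00-13:00, 16:00-17:00.
So the common availability across everyone is 10:50-11:40, 12:00-13:00, 16:00-17:00.
The longest is 12:00-13:00 at 60 minutes.

60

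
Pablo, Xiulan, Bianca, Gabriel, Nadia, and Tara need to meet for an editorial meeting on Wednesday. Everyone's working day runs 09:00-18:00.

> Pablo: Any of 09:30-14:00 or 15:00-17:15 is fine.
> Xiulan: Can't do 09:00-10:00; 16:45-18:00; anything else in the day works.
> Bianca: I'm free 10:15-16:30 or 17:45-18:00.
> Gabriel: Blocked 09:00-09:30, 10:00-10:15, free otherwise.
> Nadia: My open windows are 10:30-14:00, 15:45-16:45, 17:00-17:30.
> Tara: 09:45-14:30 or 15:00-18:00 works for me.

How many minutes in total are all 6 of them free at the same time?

255

Pablo free: 09:30-14:00, 15:00-17:15.
Xiulan free: 10:00-16:45 (invert busy blocks within the working day).
Bianca free: 10:15-16:30, 17:45-18:00.
Gabriel free: 09:30-10:00, 10:15-18:00 (invert busy blocks within the working day).
Nadia free: 10:30-14:00, 15:45-16:45, 17:00-17:30.
Tara free: 09:45-14:30, 15:00-18:00.
Pablo ∩ Xiulan: 10:00-14:00, 15:00-16:45.
Pablo ∩ Xiulan ∩ Bianca: 10:15-14:00, 15:00-16:30.
Pablo ∩ Xiulan ∩ Bianca ∩ Gabriel: 10:15-14:00, 15:00-16:30.
Pablo ∩ Xiulan ∩ Bianca ∩ Gabriel ∩ Nadia: 10:30-14:00, 15:45-16:30.
Pablo ∩ Xiulan ∩ Bianca ∩ Gabriel ∩ Nadia ∩ Tara: 10:30-14:00, 15:45-16:30.
Summing the common windows: 210 + 45 = 255 minutes.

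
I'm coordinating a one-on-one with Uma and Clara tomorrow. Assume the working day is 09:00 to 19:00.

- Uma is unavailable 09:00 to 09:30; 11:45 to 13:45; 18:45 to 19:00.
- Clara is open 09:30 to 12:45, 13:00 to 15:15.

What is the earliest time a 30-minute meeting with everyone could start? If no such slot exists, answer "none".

Uma free: 09:30-11:45, 13:45-18:45 (invert busy blocks within the working day).
Clara free: 09:30-12:45, 13:00-15:15.
Uma ∩ Clara: 09:30-11:45, 13:45-15:15.
The first common window of at least 30 minutes is 09:30-11:45, so the earliest start is 09:30.

09:30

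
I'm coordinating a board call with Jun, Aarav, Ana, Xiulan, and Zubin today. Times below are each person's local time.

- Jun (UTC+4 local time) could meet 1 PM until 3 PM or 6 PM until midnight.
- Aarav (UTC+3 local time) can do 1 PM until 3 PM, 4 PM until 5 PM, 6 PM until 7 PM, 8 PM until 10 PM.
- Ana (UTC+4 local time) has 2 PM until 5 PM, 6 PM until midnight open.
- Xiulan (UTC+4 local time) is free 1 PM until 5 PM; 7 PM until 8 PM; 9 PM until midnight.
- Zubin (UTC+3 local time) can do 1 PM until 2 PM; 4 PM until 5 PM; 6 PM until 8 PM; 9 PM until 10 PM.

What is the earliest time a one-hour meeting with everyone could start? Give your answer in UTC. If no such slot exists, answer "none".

10:00

Jun in UTC: 09:00-11:00, 14:00-20:00 (subtract 4h to convert from UTC+4).
Aarav in UTC: 10:00-12:00, 13:00-14:00, 15:00-16:00, 17:00-19:00 (subtract 3h to convert from UTC+3).
Ana in UTC: 10:00-13:00, 14:00-20:00 (subtract 4h to convert from UTC+4).
Xiulan in UTC: 09:00-13:00, 15:00-16:00, 17:00-20:00 (subtract 4h to convert from UTC+4).
Zubin in UTC: 10:00-11:00, 13:00-14:00, 15:00-17:00, 18:00-19:00 (subtract 3h to convert from UTC+3).
Jun ∩ Aarav: 10:00-11:00, 15:00-16:00, 17:00-19:00.
Jun ∩ Aarav ∩ Ana: 10:00-11:00, 15:00-16:00, 17:00-19:00.
Jun ∩ Aarav ∩ Ana ∩ Xiulan: 10:00-11:00, 15:00-16:00, 17:00-19:00.
Jun ∩ Aarav ∩ Ana ∩ Xiulan ∩ Zubin: 10:00-11:00, 15:00-16:00, 18:00-19:00.
The first common window of at least 60 minutes is 10:00-11:00, so the earliest start is 10:00.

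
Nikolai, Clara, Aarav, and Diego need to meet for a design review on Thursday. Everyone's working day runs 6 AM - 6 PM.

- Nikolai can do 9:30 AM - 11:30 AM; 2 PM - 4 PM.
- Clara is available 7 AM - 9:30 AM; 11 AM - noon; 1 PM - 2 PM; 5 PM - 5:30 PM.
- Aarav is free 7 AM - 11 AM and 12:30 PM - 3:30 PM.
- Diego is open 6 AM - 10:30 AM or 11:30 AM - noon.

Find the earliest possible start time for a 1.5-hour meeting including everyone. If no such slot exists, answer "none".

none

Nikolai ∩ Clara: 11:00-11:30.
Nikolai ∩ Clara ∩ Aarav: ∅.
Nikolai ∩ Clara ∩ Aarav ∩ Diego: ∅.
There is no time when everyone is free.
No common window is at least 90 minutes long.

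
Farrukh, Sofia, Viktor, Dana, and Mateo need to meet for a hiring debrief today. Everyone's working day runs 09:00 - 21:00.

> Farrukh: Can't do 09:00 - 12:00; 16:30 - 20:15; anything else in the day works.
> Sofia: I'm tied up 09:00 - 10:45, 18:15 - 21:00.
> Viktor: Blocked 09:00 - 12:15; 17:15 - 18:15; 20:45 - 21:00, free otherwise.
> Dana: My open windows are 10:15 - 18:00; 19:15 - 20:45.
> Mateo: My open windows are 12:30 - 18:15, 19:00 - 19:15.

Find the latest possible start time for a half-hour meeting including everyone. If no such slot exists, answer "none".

16:00

Farrukh free: 12:00-16:30, 20:15-21:00 (invert busy blocks within the working day).
Sofia free: 10:45-18:15 (invert busy blocks within the working day).
Viktor free: 12:15-17:15, 18:15-20:45 (invert busy blocks within the working day).
Dana free: 10:15-18:00, 19:15-20:45.
Mateo free: 12:30-18:15, 19:00-19:15.
Farrukh ∩ Sofia: 12:00-16:30.
Farrukh ∩ Sofia ∩ Viktor: 12:15-16:30.
Farrukh ∩ Sofia ∩ Viktor ∩ Dana: 12:15-16:30.
Farrukh ∩ Sofia ∩ Viktor ∩ Dana ∩ Mateo: 12:30-16:30.
Those are the intersection windows.
The last common window of at least 30 minutes is 12:30-16:30; a 30-minute meeting can start as late as 16:00 and still end by 16:30.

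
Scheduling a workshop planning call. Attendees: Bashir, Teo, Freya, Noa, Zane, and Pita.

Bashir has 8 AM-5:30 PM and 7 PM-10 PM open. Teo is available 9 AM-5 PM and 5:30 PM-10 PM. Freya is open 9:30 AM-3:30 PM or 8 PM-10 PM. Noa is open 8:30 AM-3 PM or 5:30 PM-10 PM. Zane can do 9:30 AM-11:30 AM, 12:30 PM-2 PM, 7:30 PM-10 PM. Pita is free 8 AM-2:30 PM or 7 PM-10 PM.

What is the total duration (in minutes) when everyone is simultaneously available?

330

Bashir ∩ Teo: 09:00-17:00, 19:00-22:00.
Bashir ∩ Teo ∩ Freya: 09:30-15:30, 20:00-22:00.
Bashir ∩ Teo ∩ Freya ∩ Noa: 09:30-15:00, 20:00-22:00.
Bashir ∩ Teo ∩ Freya ∩ Noa ∩ Zane: 09:30-11:30, 12:30-14:00, 20:00-22:00.
Bashir ∩ Teo ∩ Freya ∩ Noa ∩ Zane ∩ Pita: 09:30-11:30, 12:30-14:00, 20:00-22:00.
So the common availability across everyone is 09:30-11:30, 12:30-14:00, 20:00-22:00.
Summing the common windows: 120 + 90 + 120 = 330 minutes.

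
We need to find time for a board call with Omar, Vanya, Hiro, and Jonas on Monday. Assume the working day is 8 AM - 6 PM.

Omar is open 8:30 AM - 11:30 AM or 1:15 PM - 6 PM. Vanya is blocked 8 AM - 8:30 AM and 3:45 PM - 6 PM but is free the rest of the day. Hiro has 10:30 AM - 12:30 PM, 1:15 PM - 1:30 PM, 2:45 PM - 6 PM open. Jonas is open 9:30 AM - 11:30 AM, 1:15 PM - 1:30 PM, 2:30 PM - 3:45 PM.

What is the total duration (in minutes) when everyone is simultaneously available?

Omar free: 08:30-11:30, 13:15-18:00.
Vanya free: 08:30-15:45 (invert busy blocks within the working day).
Hiro free: 10:30-12:30, 13:15-13:30, 14:45-18:00.
Jonas free: 09:30-11:30, 13:15-13:30, 14:30-15:45.
Omar ∩ Vanya: 08:30-11:30, 13:15-15:45.
Omar ∩ Vanya ∩ Hiro: 10:30-11:30, 13:15-13:30, 14:45-15:45.
Omar ∩ Vanya ∩ Hiro ∩ Jonas: 10:30-11:30, 13:15-13:30, 14:45-15:45.
Summing the common windows: 60 + 15 + 60 = 135 minutes.

135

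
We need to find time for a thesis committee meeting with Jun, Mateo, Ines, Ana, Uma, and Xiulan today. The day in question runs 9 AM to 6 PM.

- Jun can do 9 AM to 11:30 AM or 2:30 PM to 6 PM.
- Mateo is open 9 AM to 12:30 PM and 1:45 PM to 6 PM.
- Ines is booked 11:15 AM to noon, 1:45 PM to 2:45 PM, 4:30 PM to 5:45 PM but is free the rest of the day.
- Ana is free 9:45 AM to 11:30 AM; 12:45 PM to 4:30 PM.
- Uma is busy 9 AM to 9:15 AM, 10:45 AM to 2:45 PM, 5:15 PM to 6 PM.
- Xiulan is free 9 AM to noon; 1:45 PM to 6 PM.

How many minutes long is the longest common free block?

Jun free: 09:00-11:30, 14:30-18:00.
Mateo free: 09:00-12:30, 13:45-18:00.
Ines free: 09:00-11:15, 12:00-13:45, 14:45-16:30, 17:45-18:00 (invert busy blocks within the working day).
Ana free: 09:45-11:30, 12:45-16:30.
Uma free: 09:15-10:45, 14:45-17:15 (invert busy blocks within the working day).
Xiulan free: 09:00-12:00, 13:45-18:00.
Jun ∩ Mateo: 09:00-11:30, 14:30-18:00.
Jun ∩ Mateo ∩ Ines: 09:00-11:15, 14:45-16:30, 17:45-18:00.
Jun ∩ Mateo ∩ Ines ∩ Ana: 09:45-11:15, 14:45-16:30.
Jun ∩ Mateo ∩ Ines ∩ Ana ∩ Uma: 09:45-10:45, 14:45-16:30.
Jun ∩ Mateo ∩ Ines ∩ Ana ∩ Uma ∩ Xiulan: 09:45-10:45, 14:45-16:30.
The longest is 14:45-16:30 at 105 minutes.

105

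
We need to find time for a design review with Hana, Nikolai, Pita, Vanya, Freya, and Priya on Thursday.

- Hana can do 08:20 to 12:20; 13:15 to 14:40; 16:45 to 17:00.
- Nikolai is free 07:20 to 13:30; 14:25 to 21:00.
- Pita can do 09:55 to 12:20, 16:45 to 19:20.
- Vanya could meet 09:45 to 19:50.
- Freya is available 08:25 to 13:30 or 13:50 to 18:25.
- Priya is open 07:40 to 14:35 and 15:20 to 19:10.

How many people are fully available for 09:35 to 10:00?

Hana, Nikolai, Freya, and Priya can make the full 09:35-10:00 slot — that's 4.

4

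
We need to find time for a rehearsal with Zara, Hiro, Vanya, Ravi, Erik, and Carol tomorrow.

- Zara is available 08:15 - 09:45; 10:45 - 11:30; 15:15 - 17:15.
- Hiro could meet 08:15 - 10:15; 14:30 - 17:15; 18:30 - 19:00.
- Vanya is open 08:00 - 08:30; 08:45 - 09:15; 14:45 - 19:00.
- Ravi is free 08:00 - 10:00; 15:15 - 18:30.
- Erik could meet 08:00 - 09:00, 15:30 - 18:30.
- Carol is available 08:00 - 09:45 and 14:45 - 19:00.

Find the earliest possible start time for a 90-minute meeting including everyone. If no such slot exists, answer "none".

Zara ∩ Hiro: 08:15-09:45, 15:15-17:15.
Zara ∩ Hiro ∩ Vanya: 08:15-08:30, 08:45-09:15, 15:15-17:15.
Zara ∩ Hiro ∩ Vanya ∩ Ravi: 08:15-08:30, 08:45-09:15, 15:15-17:15.
Zara ∩ Hiro ∩ Vanya ∩ Ravi ∩ Erik: 08:15-08:30, 08:45-09:00, 15:30-17:15.
Zara ∩ Hiro ∩ Vanya ∩ Ravi ∩ Erik ∩ Carol: 08:15-08:30, 08:45-09:00, 15:30-17:15.
The first common window of at least 90 minutes is 15:30-17:15, so the earliest start is 15:30.

15:30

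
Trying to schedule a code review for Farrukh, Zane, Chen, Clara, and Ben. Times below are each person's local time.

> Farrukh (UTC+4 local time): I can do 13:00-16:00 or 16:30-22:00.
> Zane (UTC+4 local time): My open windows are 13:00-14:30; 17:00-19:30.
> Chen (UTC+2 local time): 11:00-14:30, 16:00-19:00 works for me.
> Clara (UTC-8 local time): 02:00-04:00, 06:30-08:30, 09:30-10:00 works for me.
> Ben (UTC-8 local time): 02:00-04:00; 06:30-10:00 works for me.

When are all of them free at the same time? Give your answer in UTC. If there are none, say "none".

10:00-10:30, 14:30-15:30

Farrukh in UTC: 09:00-12:00, 12:30-18:00 (subtract 4h to convert from UTC+4).
Zane in UTC: 09:00-10:30, 13:00-15:30 (subtract 4h to convert from UTC+4).
Chen in UTC: 09:00-12:30, 14:00-17:00 (subtract 2h to convert from UTC+2).
Clara in UTC: 10:00-12:00, 14:30-16:30, 17:30-18:00 (add 8h to convert from UTC-8).
Ben in UTC: 10:00-12:00, 14:30-18:00 (add 8h to convert from UTC-8).
Farrukh ∩ Zane: 09:00-10:30, 13:00-15:30.
Farrukh ∩ Zane ∩ Chen: 09:00-10:30, 14:00-15:30.
Farrukh ∩ Zane ∩ Chen ∩ Clara: 10:00-10:30, 14:30-15:30.
Farrukh ∩ Zane ∩ Chen ∩ Clara ∩ Ben: 10:00-10:30, 14:30-15:30.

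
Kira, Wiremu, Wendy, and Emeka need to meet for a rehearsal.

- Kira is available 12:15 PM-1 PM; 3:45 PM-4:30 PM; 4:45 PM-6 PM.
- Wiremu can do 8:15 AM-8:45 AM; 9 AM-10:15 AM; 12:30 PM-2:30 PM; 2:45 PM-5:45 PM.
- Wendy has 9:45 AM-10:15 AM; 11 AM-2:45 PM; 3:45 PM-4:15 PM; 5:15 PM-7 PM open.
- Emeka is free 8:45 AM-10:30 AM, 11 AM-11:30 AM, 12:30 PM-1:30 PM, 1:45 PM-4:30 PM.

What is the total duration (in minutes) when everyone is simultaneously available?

60

Kira ∩ Wiremu: 12:30-13:00, 15:45-16:30, 16:45-17:45.
Kira ∩ Wiremu ∩ Wendy: 12:30-13:00, 15:45-16:15, 17:15-17:45.
Kira ∩ Wiremu ∩ Wendy ∩ Emeka: 12:30-13:00, 15:45-16:15.
So the common availability across everyone is 12:30-13:00, 15:45-16:15.
Summing the common windows: 30 + 30 = 60 minutes.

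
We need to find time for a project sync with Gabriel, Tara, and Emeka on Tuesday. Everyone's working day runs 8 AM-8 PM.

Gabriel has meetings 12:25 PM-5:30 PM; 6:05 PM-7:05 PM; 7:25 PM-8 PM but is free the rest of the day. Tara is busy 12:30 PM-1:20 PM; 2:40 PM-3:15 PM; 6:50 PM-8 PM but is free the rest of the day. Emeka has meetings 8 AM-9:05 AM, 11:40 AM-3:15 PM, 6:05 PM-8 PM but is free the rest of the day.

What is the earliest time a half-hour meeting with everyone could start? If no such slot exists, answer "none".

Gabriel free: 08:00-12:25, 17:30-18:05, 19:05-19:25 (invert busy blocks within the working day).
Tara free: 08:00-12:30, 13:20-14:40, 15:15-18:50 (invert busy blocks within the working day).
Emeka free: 09:05-11:40, 15:15-18:05 (invert busy blocks within the working day).
Gabriel ∩ Tara: 08:00-12:25, 17:30-18:05.
Gabriel ∩ Tara ∩ Emeka: 09:05-11:40, 17:30-18:05.
The first common window of at least 30 minutes is 09:05-11:40, so the earliest start is 09:05.

09:05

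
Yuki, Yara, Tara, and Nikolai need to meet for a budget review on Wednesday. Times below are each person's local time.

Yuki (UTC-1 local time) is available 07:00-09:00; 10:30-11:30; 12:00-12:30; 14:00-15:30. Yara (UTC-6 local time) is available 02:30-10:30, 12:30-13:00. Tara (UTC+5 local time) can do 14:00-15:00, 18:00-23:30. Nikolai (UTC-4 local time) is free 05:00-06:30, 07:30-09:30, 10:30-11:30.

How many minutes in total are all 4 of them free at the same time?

Yuki in UTC: 08:00-10:00, 11:30-12:30, 13:00-13:30, 15:00-16:30 (add 1h to convert from UTC-1).
Yara in UTC: 08:30-16:30, 18:30-19:00 (add 6h to convert from UTC-6).
Tara in UTC: 09:00-10:00, 13:00-18:30 (subtract 5h to convert from UTC+5).
Nikolai in UTC: 09:00-10:30, 11:30-13:30, 14:30-15:30 (add 4h to convert from UTC-4).
Yuki ∩ Yara: 08:30-10:00, 11:30-12:30, 13:00-13:30, 15:00-16:30.
Yuki ∩ Yara ∩ Tara: 09:00-10:00, 13:00-13:30, 15:00-16:30.
Yuki ∩ Yara ∩ Tara ∩ Nikolai: 09:00-10:00, 13:00-13:30, 15:00-15:30.
Summing the common windows: 60 + 30 + 30 = 120 minutes.

120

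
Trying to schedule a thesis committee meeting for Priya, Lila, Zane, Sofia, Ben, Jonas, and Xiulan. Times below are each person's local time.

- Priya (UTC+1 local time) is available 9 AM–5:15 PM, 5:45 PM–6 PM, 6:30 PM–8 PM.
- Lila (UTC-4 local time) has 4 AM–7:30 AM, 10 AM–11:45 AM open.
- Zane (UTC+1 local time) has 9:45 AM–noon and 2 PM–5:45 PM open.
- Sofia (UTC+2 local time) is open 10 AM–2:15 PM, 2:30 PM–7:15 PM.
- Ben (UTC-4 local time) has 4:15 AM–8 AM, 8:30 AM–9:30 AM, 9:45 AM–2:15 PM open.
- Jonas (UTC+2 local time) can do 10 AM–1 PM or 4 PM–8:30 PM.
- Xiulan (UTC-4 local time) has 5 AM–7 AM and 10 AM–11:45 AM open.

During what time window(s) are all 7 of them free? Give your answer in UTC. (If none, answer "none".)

09:00-11:00, 14:00-15:45

Priya in UTC: 08:00-16:15, 16:45-17:00, 17:30-19:00 (subtract 1h to convert from UTC+1).
Lila in UTC: 08:00-11:30, 14:00-15:45 (add 4h to convert from UTC-4).
Zane in UTC: 08:45-11:00, 13:00-16:45 (subtract 1h to convert from UTC+1).
Sofia in UTC: 08:00-12:15, 12:30-17:15 (subtract 2h to convert from UTC+2).
Ben in UTC: 08:15-12:00, 12:30-13:30, 13:45-18:15 (add 4h to convert from UTC-4).
Jonas in UTC: 08:00-11:00, 14:00-18:30 (subtract 2h to convert from UTC+2).
Xiulan in UTC: 09:00-11:00, 14:00-15:45 (add 4h to convert from UTC-4).
Priya ∩ Lila: 08:00-11:30, 14:00-15:45.
Priya ∩ Lila ∩ Zane: 08:45-11:00, 14:00-15:45.
Priya ∩ Lila ∩ Zane ∩ Sofia: 08:45-11:00, 14:00-15:45.
Priya ∩ Lila ∩ Zane ∩ Sofia ∩ Ben: 08:45-11:00, 14:00-15:45.
Priya ∩ Lila ∩ Zane ∩ Sofia ∩ Ben ∩ Jonas: 08:45-11:00, 14:00-15:45.
Priya ∩ Lila ∩ Zane ∩ Sofia ∩ Ben ∩ Jonas ∩ Xiulan: 09:00-11:00, 14:00-15:45.
Those are the intersection windows.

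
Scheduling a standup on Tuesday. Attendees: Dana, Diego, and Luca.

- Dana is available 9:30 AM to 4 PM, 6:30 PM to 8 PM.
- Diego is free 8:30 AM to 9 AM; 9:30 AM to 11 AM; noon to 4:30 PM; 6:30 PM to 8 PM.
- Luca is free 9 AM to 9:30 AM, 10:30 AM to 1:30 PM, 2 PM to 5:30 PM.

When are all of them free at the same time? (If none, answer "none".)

10:30-11:00, 12:00-13:30, 14:00-16:00

Dana ∩ Diego: 09:30-11:00, 12:00-16:00, 18:30-20:00.
Dana ∩ Diego ∩ Luca: 10:30-11:00, 12:00-13:30, 14:00-16:00.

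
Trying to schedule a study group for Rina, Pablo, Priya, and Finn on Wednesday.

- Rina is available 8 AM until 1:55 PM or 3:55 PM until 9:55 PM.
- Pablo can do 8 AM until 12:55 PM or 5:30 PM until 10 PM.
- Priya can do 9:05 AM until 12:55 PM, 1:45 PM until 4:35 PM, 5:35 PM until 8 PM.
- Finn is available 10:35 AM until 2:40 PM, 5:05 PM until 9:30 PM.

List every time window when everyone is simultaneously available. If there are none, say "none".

10:35-12:55, 17:35-20:00

Rina ∩ Pablo: 08:00-12:55, 17:30-21:55.
Rina ∩ Pablo ∩ Priya: 09:05-12:55, 17:35-20:00.
Rina ∩ Pablo ∩ Priya ∩ Finn: 10:35-12:55, 17:35-20:00.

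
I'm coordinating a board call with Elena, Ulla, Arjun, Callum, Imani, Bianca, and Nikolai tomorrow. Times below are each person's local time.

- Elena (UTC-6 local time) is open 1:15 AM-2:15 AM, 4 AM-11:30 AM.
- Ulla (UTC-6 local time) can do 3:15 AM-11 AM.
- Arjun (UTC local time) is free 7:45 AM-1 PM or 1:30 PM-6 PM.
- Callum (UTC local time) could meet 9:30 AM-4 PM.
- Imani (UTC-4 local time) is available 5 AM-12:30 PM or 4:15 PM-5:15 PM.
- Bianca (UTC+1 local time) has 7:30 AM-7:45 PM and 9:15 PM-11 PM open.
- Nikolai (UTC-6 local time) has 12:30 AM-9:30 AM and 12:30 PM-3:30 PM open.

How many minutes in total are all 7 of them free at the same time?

300

Elena in UTC: 07:15-08:15, 10:00-17:30 (add 6h to convert from UTC-6).
Ulla in UTC: 09:15-17:00 (add 6h to convert from UTC-6).
Arjun in UTC: 07:45-13:00, 13:30-18:00.
Callum in UTC: 09:30-16:00.
Imani in UTC: 09:00-16:30, 20:15-21:15 (add 4h to convert from UTC-4).
Bianca in UTC: 06:30-18:45, 20:15-22:00 (subtract 1h to convert from UTC+1).
Nikolai in UTC: 06:30-15:30, 18:30-21:30 (add 6h to convert from UTC-6).
Elena ∩ Ulla: 10:00-17:00.
Elena ∩ Ulla ∩ Arjun: 10:00-13:00, 13:30-17:00.
Elena ∩ Ulla ∩ Arjun ∩ Callum: 10:00-13:00, 13:30-16:00.
Elena ∩ Ulla ∩ Arjun ∩ Callum ∩ Imani: 10:00-13:00, 13:30-16:00.
Elena ∩ Ulla ∩ Arjun ∩ Callum ∩ Imani ∩ Bianca: 10:00-13:00, 13:30-16:00.
Elena ∩ Ulla ∩ Arjun ∩ Callum ∩ Imani ∩ Bianca ∩ Nikolai: 10:00-13:00, 13:30-15:30.
Summing the common windows: 180 + 120 = 300 minutes.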